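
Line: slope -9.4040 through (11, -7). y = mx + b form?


y + 7 = -9.4040(x - 11)
y = -9.4040x - 7 + 9.4040*11
y = -9.4040x + 96.4440

y = -9.4040x + 96.4440


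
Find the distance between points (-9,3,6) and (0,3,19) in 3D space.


dx=9, dy=0, dz=13
d = sqrt(81+0+169) = sqrt(250) = 15.8114

15.8114


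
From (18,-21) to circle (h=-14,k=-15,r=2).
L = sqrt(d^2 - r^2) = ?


d = sqrt((18+ 14)^2 + (-21+ 15)^2) = sqrt(1024+36) = 32.5576
L = sqrt(1060.0000 - 4) = sqrt(1056.0000) = 32.4962

32.4962


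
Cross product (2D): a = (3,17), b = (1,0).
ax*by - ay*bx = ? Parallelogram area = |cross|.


cross = 3*0 - 17*1 = 0 - 17 = -17
Parallelogram area = |-17| = 17

cross = -17, parallelogram area = 17


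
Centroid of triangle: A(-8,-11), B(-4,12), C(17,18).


Gx = (-8- 4+17)/3 = 5/3 = 1.6667
Gy = (-11+12+18)/3 = 19/3 = 6.3333

G = (1.6667, 6.3333)


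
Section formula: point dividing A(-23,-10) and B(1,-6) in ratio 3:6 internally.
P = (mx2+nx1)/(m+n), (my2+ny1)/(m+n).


Px = (3*1 + 6*(-23))/9 = -135/9 = -15.0000
Py = (3*(-6) + 6*(-10))/9 = -78/9 = -8.6667

P = (-15.0000, -8.6667)


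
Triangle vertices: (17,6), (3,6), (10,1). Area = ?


17*(6-1) = 85
3*(1-6) = -15
10*(6-6) = 0
sum = 70
Area = |70|/2 = 35.0000

35.0000 sq units


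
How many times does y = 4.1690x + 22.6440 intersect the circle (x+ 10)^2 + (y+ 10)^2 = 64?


Substitute y = 4.1690x + 22.6440: (x+ 10)^2 + (4.1690x+22.6440+ 10)^2 = 64
Expand to Ax^2 + Bx + C = 0, where b-k = 32.644
A = 1+m^2 = 18.380561
B = 2(m(b-k) - h) = 2(4.1690*32.644 + 10) = 292.185672
C = h^2 + (b-k)^2 - r^2 = 100 + 1065.630736 - 64 = 1101.630736
disc = B^2-4AC = 85372.4669 - 80994.3638 = 4378.1031
disc > 0

2 intersection points


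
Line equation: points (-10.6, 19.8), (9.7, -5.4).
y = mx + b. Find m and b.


m = (-25.2)/(20.3) = -1.2414
b = y1 - m*x1 = 19.8 - (-25.2*(-10.6))/(20.3) = 19.8 - 13.1586 = 6.6414

y = -1.2414x + 6.6414


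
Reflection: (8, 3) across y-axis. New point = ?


Reflection rule for y-axis: (-x, y)
(8, 3) -> (-8, 3)

(-8, 3)


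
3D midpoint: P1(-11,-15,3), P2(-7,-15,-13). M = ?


Mx = (-11- 7)/2 = -9.0000
My = (-15- 15)/2 = -15.0000
Mz = (3- 13)/2 = -5.0000

M = (-9.0000, -15.0000, -5.0000)


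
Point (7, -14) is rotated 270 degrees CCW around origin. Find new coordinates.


cos(270) = 0, sin(270) = -1
x' = 7*0 + 14*(-1) = -14
y' = 7*(-1) - 14*0 = -7

(-14, -7)


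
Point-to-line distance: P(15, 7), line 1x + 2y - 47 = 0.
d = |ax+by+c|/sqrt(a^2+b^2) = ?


|1*15 + 2*7 - 47| = |-18| = 18
sqrt(1 + 4) = sqrt(5) = 2.2361
d = 18/sqrt(5) = 8.0498

8.0498


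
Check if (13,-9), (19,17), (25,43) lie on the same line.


13*(17-43) + 19*(43+ 9) + 25*(-9-17)
= -338 + 988 - 650 = 0

Yes, collinear (determinant = 0)


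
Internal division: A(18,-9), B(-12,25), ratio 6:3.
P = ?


Px = (6*(-12) + 3*18)/9 = -18/9 = -2.0000
Py = (6*25 + 3*(-9))/9 = 123/9 = 13.6667

P = (-2.0000, 13.6667)


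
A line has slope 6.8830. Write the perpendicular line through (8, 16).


Perpendicular slope = -1/m1 = -1/6.8830 = -0.1453
b2 = y0 - m2*x0 = 16 + 8/6.8830 = 16 + 1.1623 = 17.1623

y = -0.1453x + 17.1623


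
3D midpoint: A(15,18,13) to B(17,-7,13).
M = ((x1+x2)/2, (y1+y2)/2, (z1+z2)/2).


Mx = (15+17)/2 = 16.0000
My = (18- 7)/2 = 5.5000
Mz = (13+13)/2 = 13.0000

M = (16.0000, 5.5000, 13.0000)


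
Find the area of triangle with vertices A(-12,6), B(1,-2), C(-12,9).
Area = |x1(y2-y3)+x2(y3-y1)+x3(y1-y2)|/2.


-12*(-2-9) = 132
1*(9-6) = 3
-12*(6+ 2) = -96
sum = 39
Area = |39|/2 = 19.5000

19.5000 sq units


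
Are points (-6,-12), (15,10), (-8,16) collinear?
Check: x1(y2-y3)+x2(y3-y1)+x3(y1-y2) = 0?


-6*(10-16) + 15*(16+ 12) - 8*(-12-10)
= 36 + 420 + 176 = 632

No, not collinear (determinant = 632)


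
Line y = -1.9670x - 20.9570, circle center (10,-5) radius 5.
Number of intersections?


Substitute y = -1.9670x - 20.9570: (x-10)^2 + (-1.9670x- 20.9570+ 5)^2 = 25
Expand to Ax^2 + Bx + C = 0, where b-k = -15.957
A = 1+m^2 = 4.869089
B = 2(m(b-k) - h) = 2(-1.9670*(-15.957) - 10) = 42.774838
C = h^2 + (b-k)^2 - r^2 = 100 + 254.625849 - 25 = 329.625849
disc = B^2-4AC = 1829.6868 - 6419.9104 = -4590.2236
disc < 0

0 intersection points


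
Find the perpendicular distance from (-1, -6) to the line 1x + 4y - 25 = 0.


|1*(-1) + 4*(-6) - 25| = |-50| = 50
sqrt(1 + 16) = sqrt(17) = 4.1231
d = 50/sqrt(17) = 12.1268

12.1268


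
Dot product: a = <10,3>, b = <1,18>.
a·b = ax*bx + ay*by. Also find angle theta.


a·b = 10*1 + 3*18 = 10 + 54 = 64
|a| = sqrt(100+9) = 10.4403
|b| = sqrt(1+324) = 18.0278
cos(theta) = 64/(sqrt(109)*sqrt(325)) = 64/sqrt(35425) = 0.340036
theta = arccos(64/sqrt(35425)) = 70.1209 degrees

a·b = 64, theta = 70.1209 deg


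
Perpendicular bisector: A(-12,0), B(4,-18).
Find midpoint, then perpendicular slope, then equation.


Midpoint = (-4, -9)
Slope of AB = dy/dx = -18/16 = -1.1250
Perp slope = -dx/dy = 16/18 = 0.8889
b = My - (perp slope)*Mx = -9 + (16*(-4))/(-18) = -9 + 3.5556 = -5.4444

y = 0.8889x - 5.4444


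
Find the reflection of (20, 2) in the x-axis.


Reflection rule for x-axis: (x, -y)
(20, 2) -> (20, -2)

(20, -2)


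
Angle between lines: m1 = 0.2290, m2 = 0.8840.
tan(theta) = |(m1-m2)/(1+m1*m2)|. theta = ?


m1-m2 = -0.655
1+m1*m2 = 1.202436
tan(theta) = |-0.655/1.202436| = 0.544728
theta = arctan(|-0.655/1.202436|) = 28.5783 degrees (acute angle)

28.5783 degrees


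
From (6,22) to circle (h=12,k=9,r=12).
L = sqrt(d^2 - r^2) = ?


d = sqrt((6-12)^2 + (22-9)^2) = sqrt(36+169) = 14.3178
L = sqrt(205.0000 - 144) = sqrt(61.0000) = 7.8102

7.8102


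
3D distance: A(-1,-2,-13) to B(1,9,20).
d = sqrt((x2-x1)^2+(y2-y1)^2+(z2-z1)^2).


dx=2, dy=11, dz=33
d = sqrt(4+121+1089) = sqrt(1214) = 34.8425

34.8425


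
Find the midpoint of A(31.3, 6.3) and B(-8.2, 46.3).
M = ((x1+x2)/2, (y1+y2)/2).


Mx = (31.3 - 8.2)/2 = 23.1/2 = 11.5500
My = (6.3 + 46.3)/2 = 52.6/2 = 26.3000

(11.5500, 26.3000)


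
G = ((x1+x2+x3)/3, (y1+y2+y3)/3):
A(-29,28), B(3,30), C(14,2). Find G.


Gx = (-29+3+14)/3 = -12/3 = -4.0000
Gy = (28+30+2)/3 = 60/3 = 20.0000

G = (-4.0000, 20.0000)


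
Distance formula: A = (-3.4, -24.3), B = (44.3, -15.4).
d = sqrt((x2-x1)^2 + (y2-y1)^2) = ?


dx = 44.3 + 3.4 = 47.7
dy = -15.4 + 24.3 = 8.9
d = sqrt(2275.29 + 79.21) = sqrt(2354.5) = 48.5232

48.5232


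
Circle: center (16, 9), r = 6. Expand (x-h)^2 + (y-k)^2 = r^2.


(x-16)^2 + (y-9)^2 = 6^2
D = -2h = -32, E = -2k = -18
F = h^2+k^2-r^2 = 256+81-36 = 301

x^2 + y^2 - 32x - 18y + 301 = 0


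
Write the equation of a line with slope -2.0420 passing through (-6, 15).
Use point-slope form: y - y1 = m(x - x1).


y - 15 = -2.0420(x + 6)
y = -2.0420x + 15 + 2.0420*(-6)
y = -2.0420x + 2.7480

y = -2.0420x + 2.7480


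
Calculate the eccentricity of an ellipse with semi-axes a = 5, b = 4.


c = sqrt(25-16) = sqrt(9) = 3.0000
e = c/a = 3/5 = 0.6000

e = 0.6000


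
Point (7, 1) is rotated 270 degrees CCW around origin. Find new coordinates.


cos(270) = 0, sin(270) = -1
x' = 7*0 - 1*(-1) = 1
y' = 7*(-1) + 1*0 = -7

(1, -7)


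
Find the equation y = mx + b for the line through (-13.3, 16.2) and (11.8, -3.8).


m = (-20.0)/(25.1) = -0.7968
b = y1 - m*x1 = 16.2 - (-20.0*(-13.3))/(25.1) = 16.2 - 10.5976 = 5.6024

y = -0.7968x + 5.6024


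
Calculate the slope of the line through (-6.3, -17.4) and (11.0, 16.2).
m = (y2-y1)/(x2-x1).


dy = 16.2 + 17.4 = 33.6
dx = 11.0 + 6.3 = 17.3
m = 33.6/17.3 = 1.9422

m = 1.9422


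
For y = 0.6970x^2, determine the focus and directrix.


a = 0.6970
1/(4a) = 0.3587
Focus = (0, 0.3587)
Directrix: y = -0.3587

Focus = (0, 0.3587), Directrix: y = -0.3587


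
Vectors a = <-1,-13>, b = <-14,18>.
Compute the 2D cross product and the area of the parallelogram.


cross = -1*18 + 13*(-14) = -18 - 182 = -200
Parallelogram area = |-200| = 200

cross = -200, parallelogram area = 200


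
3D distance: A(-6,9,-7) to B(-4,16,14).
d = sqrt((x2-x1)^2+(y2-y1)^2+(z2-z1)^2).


dx=2, dy=7, dz=21
d = sqrt(4+49+441) = sqrt(494) = 22.2261

22.2261


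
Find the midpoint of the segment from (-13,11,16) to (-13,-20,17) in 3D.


Mx = (-13- 13)/2 = -13.0000
My = (11- 20)/2 = -4.5000
Mz = (16+17)/2 = 16.5000

M = (-13.0000, -4.5000, 16.5000)


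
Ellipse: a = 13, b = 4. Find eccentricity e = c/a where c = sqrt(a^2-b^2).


c = sqrt(169-16) = sqrt(153) = 12.3693
e = c/a = sqrt(153)/13 = 0.9515

e = 0.9515


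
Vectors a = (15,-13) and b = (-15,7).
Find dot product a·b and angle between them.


a·b = 15*(-15) - 13*7 = -225 - 91 = -316
|a| = sqrt(225+169) = 19.8494
|b| = sqrt(225+49) = 16.5529
cos(theta) = -316/(sqrt(394)*sqrt(274)) = -316/sqrt(107956) = -0.961753
theta = arccos(-316/sqrt(107956)) = 164.1025 degrees

a·b = -316, theta = 164.1025 deg


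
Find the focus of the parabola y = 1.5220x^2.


a = 1.5220
4a = 6.0880
focus = (0, 1/6.0880) = (0, 0.1643)

Focus = (0, 0.1643)


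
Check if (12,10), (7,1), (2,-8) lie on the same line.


12*(1+ 8) + 7*(-8-10) + 2*(10-1)
= 108 - 126 + 18 = 0

Yes, collinear (determinant = 0)


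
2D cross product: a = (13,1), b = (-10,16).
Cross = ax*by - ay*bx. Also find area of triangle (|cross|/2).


cross = 13*16 - 1*(-10) = 208 + 10 = 218
Triangle area = |218|/2 = 218/2 = 109.0000

cross = 218, triangle area = 109.0000


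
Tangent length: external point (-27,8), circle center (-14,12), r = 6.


d = sqrt((-27+ 14)^2 + (8-12)^2) = sqrt(169+16) = 13.6015
L = sqrt(185.0000 - 36) = sqrt(149.0000) = 12.2066

12.2066


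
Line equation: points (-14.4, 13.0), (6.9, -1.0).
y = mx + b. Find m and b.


m = (-14.0)/(21.3) = -0.6573
b = y1 - m*x1 = 13.0 - (-14.0*(-14.4))/(21.3) = 13.0 - 9.4648 = 3.5352

y = -0.6573x + 3.5352


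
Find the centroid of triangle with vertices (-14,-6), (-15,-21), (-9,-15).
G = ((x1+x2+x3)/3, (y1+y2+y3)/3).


Gx = (-14- 15- 9)/3 = -38/3 = -12.6667
Gy = (-6- 21- 15)/3 = -42/3 = -14.0000

G = (-12.6667, -14.0000)


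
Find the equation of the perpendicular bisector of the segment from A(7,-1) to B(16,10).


Midpoint = (11.5, 4.5)
Slope of AB = dy/dx = 11/9 = 1.2222
Perp slope = -dx/dy = -9/11 = -0.8182
b = My - (perp slope)*Mx = 4.5 + (9*11.5)/11 = 4.5 + 9.4091 = 13.9091

y = -0.8182x + 13.9091


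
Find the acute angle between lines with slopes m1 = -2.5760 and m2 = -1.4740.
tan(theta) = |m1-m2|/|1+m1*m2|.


m1-m2 = -1.102
1+m1*m2 = 4.797024
tan(theta) = |-1.102/4.797024| = 0.229726
theta = arctan(|-1.102/4.797024|) = 12.9378 degrees (acute angle)

12.9378 degrees


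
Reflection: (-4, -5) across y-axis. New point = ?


Reflection rule for y-axis: (-x, y)
(-4, -5) -> (4, -5)

(4, -5)


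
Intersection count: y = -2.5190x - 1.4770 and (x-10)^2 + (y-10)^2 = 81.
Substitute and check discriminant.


Substitute y = -2.5190x - 1.4770: (x-10)^2 + (-2.5190x- 1.4770-10)^2 = 81
Expand to Ax^2 + Bx + C = 0, where b-k = -11.477
A = 1+m^2 = 7.345361
B = 2(m(b-k) - h) = 2(-2.5190*(-11.477) - 10) = 37.821126
C = h^2 + (b-k)^2 - r^2 = 100 + 131.721529 - 81 = 150.721529
disc = B^2-4AC = 1430.4376 - 4428.4162 = -2997.9786
disc < 0

0 intersection points


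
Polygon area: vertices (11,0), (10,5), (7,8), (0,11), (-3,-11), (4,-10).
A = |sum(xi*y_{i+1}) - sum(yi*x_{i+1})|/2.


sum(xi*y_{i+1}) = 11*5 + 10*8 + 7*11 + 0*(-11) - 3*(-10) + 4*0 = 242
sum(yi*x_{i+1}) = 0*10 + 5*7 + 8*0 + 11*(-3) - 11*4 - 10*11 = -152
Area = |242 + 152|/2 = 394/2 = 197.0000

197.0000 sq units


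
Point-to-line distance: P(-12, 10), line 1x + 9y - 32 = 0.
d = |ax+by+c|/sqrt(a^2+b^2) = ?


|1*(-12) + 9*10 - 32| = |46| = 46
sqrt(1 + 81) = sqrt(82) = 9.0554
d = 46/sqrt(82) = 5.0799

5.0799


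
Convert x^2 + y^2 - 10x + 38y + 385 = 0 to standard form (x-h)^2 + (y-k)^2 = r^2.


h = -D/2 = 10/2 = 5
k = -E/2 = -38/2 = -19
r^2 = h^2 + k^2 - F = 25 + 361 - 385 = 1
r = 1

Center (5, -19), radius = 1


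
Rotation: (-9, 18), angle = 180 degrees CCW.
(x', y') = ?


cos(180) = -1, sin(180) = 0
x' = -9*(-1) - 18*0 = 9
y' = -9*0 + 18*(-1) = -18

(9, -18)


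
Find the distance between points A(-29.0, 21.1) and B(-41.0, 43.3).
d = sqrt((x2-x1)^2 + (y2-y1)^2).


dx = -41.0 + 29.0 = -12.0
dy = 43.3 - 21.1 = 22.2
d = sqrt(144.0 + 492.84) = sqrt(636.84) = 25.2357

25.2357


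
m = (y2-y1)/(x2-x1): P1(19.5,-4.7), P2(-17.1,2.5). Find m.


dy = 2.5 + 4.7 = 7.2
dx = -17.1 - 19.5 = -36.6
m = 7.2/(-36.6) = -0.1967

m = -0.1967


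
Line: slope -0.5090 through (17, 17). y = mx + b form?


y - 17 = -0.5090(x - 17)
y = -0.5090x + 17 + 0.5090*17
y = -0.5090x + 25.6530

y = -0.5090x + 25.6530


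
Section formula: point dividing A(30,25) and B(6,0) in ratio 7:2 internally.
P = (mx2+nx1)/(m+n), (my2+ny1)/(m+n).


Px = (7*6 + 2*30)/9 = 102/9 = 11.3333
Py = (7*0 + 2*25)/9 = 50/9 = 5.5556

P = (11.3333, 5.5556)


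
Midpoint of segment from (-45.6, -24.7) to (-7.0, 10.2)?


Mx = (-45.6 - 7.0)/2 = -52.6/2 = -26.3000
My = (-24.7 + 10.2)/2 = -14.5/2 = -7.2500

(-26.3000, -7.2500)


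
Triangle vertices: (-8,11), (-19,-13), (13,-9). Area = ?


-8*(-13+ 9) = 32
-19*(-9-11) = 380
13*(11+ 13) = 312
sum = 724
Area = |724|/2 = 362.0000

362.0000 sq units


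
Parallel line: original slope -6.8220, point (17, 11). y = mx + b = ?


Parallel lines have equal slopes.
m2 = -6.8220
b2 = 11 + 6.8220*17 = 126.9740

y = -6.8220x + 126.9740


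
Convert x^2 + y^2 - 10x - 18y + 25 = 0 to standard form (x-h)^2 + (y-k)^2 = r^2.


h = -D/2 = 10/2 = 5
k = -E/2 = 18/2 = 9
r^2 = h^2 + k^2 - F = 25 + 81 - 25 = 81
r = 9

Center (5, 9), radius = 9


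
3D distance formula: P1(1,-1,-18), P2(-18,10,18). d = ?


dx=-19, dy=11, dz=36
d = sqrt(361+121+1296) = sqrt(1778) = 42.1663

42.1663


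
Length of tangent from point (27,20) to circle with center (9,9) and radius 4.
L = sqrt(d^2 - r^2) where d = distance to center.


d = sqrt((27-9)^2 + (20-9)^2) = sqrt(324+121) = 21.0950
L = sqrt(445.0000 - 16) = sqrt(429.0000) = 20.7123

20.7123


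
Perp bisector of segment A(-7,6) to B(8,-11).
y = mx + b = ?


Midpoint = (0.5, -2.5)
Slope of AB = dy/dx = -17/15 = -1.1333
Perp slope = -dx/dy = 15/17 = 0.8824
b = My - (perp slope)*Mx = -2.5 + (15*0.5)/(-17) = -2.5 - 0.4412 = -2.9412

y = 0.8824x - 2.9412


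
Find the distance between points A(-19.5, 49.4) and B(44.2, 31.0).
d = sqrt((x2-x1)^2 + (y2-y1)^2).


dx = 44.2 + 19.5 = 63.7
dy = 31.0 - 49.4 = -18.4
d = sqrt(4057.69 + 338.56) = sqrt(4396.25) = 66.3042

66.3042


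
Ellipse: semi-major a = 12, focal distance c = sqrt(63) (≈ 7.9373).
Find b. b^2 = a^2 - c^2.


b^2 = 12^2 - (sqrt(63))^2 = 144 - 63 = 81
b = sqrt(81) = 9

b = 9


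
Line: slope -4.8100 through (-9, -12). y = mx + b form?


y + 12 = -4.8100(x + 9)
y = -4.8100x - 12 + 4.8100*(-9)
y = -4.8100x - 55.2900

y = -4.8100x - 55.2900


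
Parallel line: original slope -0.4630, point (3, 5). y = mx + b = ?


Parallel lines have equal slopes.
m2 = -0.4630
b2 = 5 + 0.4630*3 = 6.3890

y = -0.4630x + 6.3890


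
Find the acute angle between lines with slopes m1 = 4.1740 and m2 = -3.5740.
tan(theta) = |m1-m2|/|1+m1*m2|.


m1-m2 = 7.748
1+m1*m2 = -13.917876
tan(theta) = |7.748/(-13.917876)| = 0.556694
theta = arctan(|7.748/(-13.917876)|) = 29.1044 degrees (acute angle)

29.1044 degrees


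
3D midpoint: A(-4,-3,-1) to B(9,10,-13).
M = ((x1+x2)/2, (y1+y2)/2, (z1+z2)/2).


Mx = (-4+9)/2 = 2.5000
My = (-3+10)/2 = 3.5000
Mz = (-1- 13)/2 = -7.0000

M = (2.5000, 3.5000, -7.0000)


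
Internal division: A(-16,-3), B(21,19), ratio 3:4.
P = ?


Px = (3*21 + 4*(-16))/7 = -1/7 = -0.1429
Py = (3*19 + 4*(-3))/7 = 45/7 = 6.4286

P = (-0.1429, 6.4286)


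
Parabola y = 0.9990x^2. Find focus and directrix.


a = 0.9990
1/(4a) = 0.2503
Focus = (0, 0.2503)
Directrix: y = -0.2503

Focus = (0, 0.2503), Directrix: y = -0.2503


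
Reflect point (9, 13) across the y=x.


Reflection rule for y=x: (y, x)
(9, 13) -> (13, 9)

(13, 9)


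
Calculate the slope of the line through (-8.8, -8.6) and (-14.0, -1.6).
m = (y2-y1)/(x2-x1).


dy = -1.6 + 8.6 = 7.0
dx = -14.0 + 8.8 = -5.2
m = 7.0/(-5.2) = -1.3462

m = -1.3462


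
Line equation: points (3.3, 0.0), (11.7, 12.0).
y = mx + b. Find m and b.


m = (12.0)/(8.4) = 1.4286
b = y1 - m*x1 = 0.0 - (12.0*3.3)/(8.4) = 0.0 - 4.7143 = -4.7143

y = 1.4286x - 4.7143


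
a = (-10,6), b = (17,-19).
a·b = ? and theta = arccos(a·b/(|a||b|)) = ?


a·b = -10*17 + 6*(-19) = -170 - 114 = -284
|a| = sqrt(100+36) = 11.6619
|b| = sqrt(289+361) = 25.4951
cos(theta) = -284/(sqrt(136)*sqrt(650)) = -284/sqrt(88400) = -0.955195
theta = arccos(-284/sqrt(88400)) = 162.7839 degrees

a·b = -284, theta = 162.7839 deg


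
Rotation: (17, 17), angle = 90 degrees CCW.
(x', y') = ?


cos(90) = 0, sin(90) = 1
x' = 17*0 - 17*1 = -17
y' = 17*1 + 17*0 = 17

(-17, 17)


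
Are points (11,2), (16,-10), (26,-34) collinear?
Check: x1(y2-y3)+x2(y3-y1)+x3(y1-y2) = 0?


11*(-10+ 34) + 16*(-34-2) + 26*(2+ 10)
= 264 - 576 + 312 = 0

Yes, collinear (determinant = 0)


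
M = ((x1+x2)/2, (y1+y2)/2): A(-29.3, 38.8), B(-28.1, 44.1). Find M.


Mx = (-29.3 - 28.1)/2 = -57.4/2 = -28.7000
My = (38.8 + 44.1)/2 = 82.9/2 = 41.4500

(-28.7000, 41.4500)


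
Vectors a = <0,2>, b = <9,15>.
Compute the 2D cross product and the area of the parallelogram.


cross = 0*15 - 2*9 = 0 - 18 = -18
Parallelogram area = |-18| = 18

cross = -18, parallelogram area = 18


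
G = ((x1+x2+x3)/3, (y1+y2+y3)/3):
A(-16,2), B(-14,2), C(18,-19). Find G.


Gx = (-16- 14+18)/3 = -12/3 = -4.0000
Gy = (2+2- 19)/3 = -15/3 = -5.0000

G = (-4.0000, -5.0000)


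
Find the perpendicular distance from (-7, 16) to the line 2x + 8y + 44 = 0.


|2*(-7) + 8*16 + 44| = |158| = 158
sqrt(4 + 64) = sqrt(68) = 8.2462
d = 158/sqrt(68) = 19.1603

19.1603


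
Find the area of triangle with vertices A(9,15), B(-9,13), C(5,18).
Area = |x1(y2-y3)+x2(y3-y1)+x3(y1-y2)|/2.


9*(13-18) = -45
-9*(18-15) = -27
5*(15-13) = 10
sum = -62
Area = |-62|/2 = 31.0000

31.0000 sq units


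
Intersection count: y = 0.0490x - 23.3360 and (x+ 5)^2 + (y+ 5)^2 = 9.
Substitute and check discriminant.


Substitute y = 0.0490x - 23.3360: (x+ 5)^2 + (0.0490x- 23.3360+ 5)^2 = 9
Expand to Ax^2 + Bx + C = 0, where b-k = -18.336
A = 1+m^2 = 1.002401
B = 2(m(b-k) - h) = 2(0.0490*(-18.336) + 5) = 8.203072
C = h^2 + (b-k)^2 - r^2 = 25 + 336.208896 - 9 = 352.208896
disc = B^2-4AC = 67.2904 - 1412.2182 = -1344.9278
disc < 0

0 intersection points


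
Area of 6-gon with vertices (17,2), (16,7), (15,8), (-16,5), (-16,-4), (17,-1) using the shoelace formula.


sum(xi*y_{i+1}) = 17*7 + 16*8 + 15*5 - 16*(-4) - 16*(-1) + 17*2 = 436
sum(yi*x_{i+1}) = 2*16 + 7*15 + 8*(-16) + 5*(-16) - 4*17 - 1*17 = -156
Area = |436 + 156|/2 = 592/2 = 296.0000

296.0000 sq units


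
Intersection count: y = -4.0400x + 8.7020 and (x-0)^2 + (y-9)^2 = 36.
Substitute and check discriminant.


Substitute y = -4.0400x + 8.7020: (x-0)^2 + (-4.0400x+8.7020-9)^2 = 36
Expand to Ax^2 + Bx + C = 0, where b-k = -0.298
A = 1+m^2 = 17.3216
B = 2(m(b-k) - h) = 2(-4.0400*(-0.298) - 0) = 2.40784
C = h^2 + (b-k)^2 - r^2 = 0 + 0.088804 - 36 = -35.911196
disc = B^2-4AC = 5.7977 + 2488.1575 = 2493.9552
disc > 0

2 intersection points


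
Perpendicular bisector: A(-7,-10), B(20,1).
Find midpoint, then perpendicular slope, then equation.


Midpoint = (6.5, -4.5)
Slope of AB = dy/dx = 11/27 = 0.4074
Perp slope = -dx/dy = -27/11 = -2.4545
b = My - (perp slope)*Mx = -4.5 + (27*6.5)/11 = -4.5 + 15.9545 = 11.4545

y = -2.4545x + 11.4545


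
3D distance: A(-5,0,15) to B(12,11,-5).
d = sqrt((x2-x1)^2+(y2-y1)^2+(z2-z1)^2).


dx=17, dy=11, dz=-20
d = sqrt(289+121+400) = sqrt(810) = 28.4605

28.4605


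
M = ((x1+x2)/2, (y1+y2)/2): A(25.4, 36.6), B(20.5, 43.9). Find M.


Mx = (25.4 + 20.5)/2 = 45.9/2 = 22.9500
My = (36.6 + 43.9)/2 = 80.5/2 = 40.2500

(22.9500, 40.2500)


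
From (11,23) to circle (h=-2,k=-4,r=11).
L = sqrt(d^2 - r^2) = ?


d = sqrt((11+ 2)^2 + (23+ 4)^2) = sqrt(169+729) = 29.9666
L = sqrt(898.0000 - 121) = sqrt(777.0000) = 27.8747

27.8747


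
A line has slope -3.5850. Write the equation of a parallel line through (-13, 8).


Parallel lines have equal slopes.
m2 = -3.5850
b2 = 8 + 3.5850*(-13) = -38.6050

y = -3.5850x - 38.6050


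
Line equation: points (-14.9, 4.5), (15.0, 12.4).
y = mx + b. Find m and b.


m = (7.9)/(29.9) = 0.2642
b = y1 - m*x1 = 4.5 - (7.9*(-14.9))/(29.9) = 4.5 + 3.9368 = 8.4368

y = 0.2642x + 8.4368


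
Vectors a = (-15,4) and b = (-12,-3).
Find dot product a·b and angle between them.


a·b = -15*(-12) + 4*(-3) = 180 - 12 = 168
|a| = sqrt(225+16) = 15.5242
|b| = sqrt(144+9) = 12.3693
cos(theta) = 168/(sqrt(241)*sqrt(153)) = 168/sqrt(36873) = 0.874893
theta = arccos(168/sqrt(36873)) = 28.9677 degrees

a·b = 168, theta = 28.9677 deg


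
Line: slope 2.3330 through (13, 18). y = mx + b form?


y - 18 = 2.3330(x - 13)
y = 2.3330x + 18 - 2.3330*13
y = 2.3330x - 12.3290

y = 2.3330x - 12.3290


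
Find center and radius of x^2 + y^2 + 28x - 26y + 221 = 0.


h = -D/2 = -28/2 = -14
k = -E/2 = 26/2 = 13
r^2 = h^2 + k^2 - F = 196 + 169 - 221 = 144
r = 12

Center (-14, 13), radius = 12


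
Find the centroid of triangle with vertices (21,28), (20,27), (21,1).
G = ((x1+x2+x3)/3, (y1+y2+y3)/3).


Gx = (21+20+21)/3 = 62/3 = 20.6667
Gy = (28+27+1)/3 = 56/3 = 18.6667

G = (20.6667, 18.6667)


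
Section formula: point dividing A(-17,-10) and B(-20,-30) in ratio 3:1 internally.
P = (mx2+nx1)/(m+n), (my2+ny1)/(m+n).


Px = (3*(-20) + 1*(-17))/4 = -77/4 = -19.2500
Py = (3*(-30) + 1*(-10))/4 = -100/4 = -25.0000

P = (-19.2500, -25.0000)


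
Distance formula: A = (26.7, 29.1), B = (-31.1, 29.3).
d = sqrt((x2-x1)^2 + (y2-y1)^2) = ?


dx = -31.1 - 26.7 = -57.8
dy = 29.3 - 29.1 = 0.2
d = sqrt(3340.84 + 0.04) = sqrt(3340.88) = 57.8003

57.8003


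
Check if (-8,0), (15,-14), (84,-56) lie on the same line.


-8*(-14+ 56) + 15*(-56-0) + 84*(0+ 14)
= -336 - 840 + 1176 = 0

Yes, collinear (determinant = 0)


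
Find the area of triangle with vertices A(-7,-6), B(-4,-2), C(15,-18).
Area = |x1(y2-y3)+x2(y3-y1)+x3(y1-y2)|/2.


-7*(-2+ 18) = -112
-4*(-18+ 6) = 48
15*(-6+ 2) = -60
sum = -124
Area = |-124|/2 = 62.0000

62.0000 sq units


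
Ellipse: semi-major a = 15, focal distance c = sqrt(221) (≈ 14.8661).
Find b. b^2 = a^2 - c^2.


b^2 = 15^2 - (sqrt(221))^2 = 225 - 221 = 4
b = sqrt(4) = 2

b = 2


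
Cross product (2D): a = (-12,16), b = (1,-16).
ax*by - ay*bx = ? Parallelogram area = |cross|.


cross = -12*(-16) - 16*1 = 192 - 16 = 176
Parallelogram area = |176| = 176

cross = 176, parallelogram area = 176


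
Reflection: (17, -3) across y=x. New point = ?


Reflection rule for y=x: (y, x)
(17, -3) -> (-3, 17)

(-3, 17)


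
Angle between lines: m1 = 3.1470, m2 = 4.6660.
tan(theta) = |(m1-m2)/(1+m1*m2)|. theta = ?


m1-m2 = -1.519
1+m1*m2 = 15.683902
tan(theta) = |-1.519/15.683902| = 0.096851
theta = arctan(|-1.519/15.683902|) = 5.5319 degrees (acute angle)

5.5319 degrees


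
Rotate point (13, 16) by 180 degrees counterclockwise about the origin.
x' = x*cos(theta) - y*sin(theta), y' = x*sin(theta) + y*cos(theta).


cos(180) = -1, sin(180) = 0
x' = 13*(-1) - 16*0 = -13
y' = 13*0 + 16*(-1) = -16

(-13, -16)


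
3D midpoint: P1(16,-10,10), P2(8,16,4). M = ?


Mx = (16+8)/2 = 12.0000
My = (-10+16)/2 = 3.0000
Mz = (10+4)/2 = 7.0000

M = (12.0000, 3.0000, 7.0000)


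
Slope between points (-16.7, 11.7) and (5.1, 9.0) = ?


dy = 9.0 - 11.7 = -2.7
dx = 5.1 + 16.7 = 21.8
m = -2.7/21.8 = -0.1239

m = -0.1239


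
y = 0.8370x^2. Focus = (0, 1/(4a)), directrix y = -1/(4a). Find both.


a = 0.8370
1/(4a) = 0.2987
Focus = (0, 0.2987)
Directrix: y = -0.2987

Focus = (0, 0.2987), Directrix: y = -0.2987


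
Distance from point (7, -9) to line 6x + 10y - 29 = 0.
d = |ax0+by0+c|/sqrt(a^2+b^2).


|6*7 + 10*(-9) - 29| = |-77| = 77
sqrt(36 + 100) = sqrt(136) = 11.6619
d = 77/sqrt(136) = 6.6027

6.6027


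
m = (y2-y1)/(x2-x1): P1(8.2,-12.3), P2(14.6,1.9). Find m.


dy = 1.9 + 12.3 = 14.2
dx = 14.6 - 8.2 = 6.4
m = 14.2/6.4 = 2.2188

m = 2.2188


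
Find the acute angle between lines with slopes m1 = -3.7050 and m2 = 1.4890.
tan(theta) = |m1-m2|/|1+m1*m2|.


m1-m2 = -5.194
1+m1*m2 = -4.516745
tan(theta) = |-5.194/(-4.516745)| = 1.149943
theta = arctan(|-5.194/(-4.516745)|) = 48.9895 degrees (acute angle)

48.9895 degrees


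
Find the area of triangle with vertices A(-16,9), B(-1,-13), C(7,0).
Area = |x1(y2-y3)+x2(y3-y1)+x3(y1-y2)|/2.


-16*(-13-0) = 208
-1*(0-9) = 9
7*(9+ 13) = 154
sum = 371
Area = |371|/2 = 185.5000

185.5000 sq units


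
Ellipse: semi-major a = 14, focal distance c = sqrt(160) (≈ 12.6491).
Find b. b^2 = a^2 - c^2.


b^2 = 14^2 - (sqrt(160))^2 = 196 - 160 = 36
b = sqrt(36) = 6

b = 6


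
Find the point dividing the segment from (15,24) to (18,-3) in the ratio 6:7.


Px = (6*18 + 7*15)/13 = 213/13 = 16.3846
Py = (6*(-3) + 7*24)/13 = 150/13 = 11.5385

P = (16.3846, 11.5385)


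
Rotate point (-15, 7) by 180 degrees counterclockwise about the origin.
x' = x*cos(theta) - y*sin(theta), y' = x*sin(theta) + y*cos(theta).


cos(180) = -1, sin(180) = 0
x' = -15*(-1) - 7*0 = 15
y' = -15*0 + 7*(-1) = -7

(15, -7)


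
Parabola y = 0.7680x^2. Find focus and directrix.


a = 0.7680
1/(4a) = 0.3255
Focus = (0, 0.3255)
Directrix: y = -0.3255

Focus = (0, 0.3255), Directrix: y = -0.3255


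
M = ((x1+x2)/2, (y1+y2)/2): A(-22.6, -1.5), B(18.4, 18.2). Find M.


Mx = (-22.6 + 18.4)/2 = -4.2/2 = -2.1000
My = (-1.5 + 18.2)/2 = 16.7/2 = 8.3500

(-2.1000, 8.3500)


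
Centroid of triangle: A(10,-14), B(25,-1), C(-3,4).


Gx = (10+25- 3)/3 = 32/3 = 10.6667
Gy = (-14- 1+4)/3 = -11/3 = -3.6667

G = (10.6667, -3.6667)


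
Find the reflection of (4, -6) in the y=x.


Reflection rule for y=x: (y, x)
(4, -6) -> (-6, 4)

(-6, 4)


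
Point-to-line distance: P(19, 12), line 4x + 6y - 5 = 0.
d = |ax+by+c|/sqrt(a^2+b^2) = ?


|4*19 + 6*12 - 5| = |143| = 143
sqrt(16 + 36) = sqrt(52) = 7.2111
d = 143/sqrt(52) = 19.8305

19.8305


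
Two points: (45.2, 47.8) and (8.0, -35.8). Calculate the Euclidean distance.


dx = 8.0 - 45.2 = -37.2
dy = -35.8 - 47.8 = -83.6
d = sqrt(1383.84 + 6988.96) = sqrt(8372.8) = 91.5030

91.5030


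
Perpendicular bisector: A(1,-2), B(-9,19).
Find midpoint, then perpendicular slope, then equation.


Midpoint = (-4, 8.5)
Slope of AB = dy/dx = 21/(-10) = -2.1000
Perp slope = -dx/dy = 10/21 = 0.4762
b = My - (perp slope)*Mx = 8.5 + (-10*(-4))/21 = 8.5 + 1.9048 = 10.4048

y = 0.4762x + 10.4048


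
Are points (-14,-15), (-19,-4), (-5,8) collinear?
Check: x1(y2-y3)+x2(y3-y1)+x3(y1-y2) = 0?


-14*(-4-8) - 19*(8+ 15) - 5*(-15+ 4)
= 168 - 437 + 55 = -214

No, not collinear (determinant = -214)


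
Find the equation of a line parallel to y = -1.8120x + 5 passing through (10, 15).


Parallel lines have equal slopes.
m2 = -1.8120
b2 = 15 + 1.8120*10 = 33.1200

y = -1.8120x + 33.1200


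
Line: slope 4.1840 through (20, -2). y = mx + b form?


y + 2 = 4.1840(x - 20)
y = 4.1840x - 2 - 4.1840*20
y = 4.1840x - 85.6800

y = 4.1840x - 85.6800


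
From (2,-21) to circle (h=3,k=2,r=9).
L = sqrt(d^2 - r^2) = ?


d = sqrt((2-3)^2 + (-21-2)^2) = sqrt(1+529) = 23.0217
L = sqrt(530.0000 - 81) = sqrt(449.0000) = 21.1896

21.1896


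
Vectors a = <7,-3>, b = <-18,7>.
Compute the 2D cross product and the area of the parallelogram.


cross = 7*7 + 3*(-18) = 49 - 54 = -5
Parallelogram area = |-5| = 5

cross = -5, parallelogram area = 5


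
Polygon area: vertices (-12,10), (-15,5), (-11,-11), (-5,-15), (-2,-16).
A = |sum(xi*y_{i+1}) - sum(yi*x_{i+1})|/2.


sum(xi*y_{i+1}) = -12*5 - 15*(-11) - 11*(-15) - 5*(-16) - 2*10 = 330
sum(yi*x_{i+1}) = 10*(-15) + 5*(-11) - 11*(-5) - 15*(-2) - 16*(-12) = 72
Area = |330 - 72|/2 = 258/2 = 129.0000

129.0000 sq units


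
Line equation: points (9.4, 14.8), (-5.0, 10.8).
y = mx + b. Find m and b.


m = (-4.0)/(-14.4) = 0.2778
b = y1 - m*x1 = 14.8 - (-4.0*9.4)/(-14.4) = 14.8 - 2.6111 = 12.1889

y = 0.2778x + 12.1889


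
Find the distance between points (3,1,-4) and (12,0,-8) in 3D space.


dx=9, dy=-1, dz=-4
d = sqrt(81+1+16) = sqrt(98) = 9.8995

9.8995


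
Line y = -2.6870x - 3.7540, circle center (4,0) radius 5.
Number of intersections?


Substitute y = -2.6870x - 3.7540: (x-4)^2 + (-2.6870x- 3.7540-0)^2 = 25
Expand to Ax^2 + Bx + C = 0, where b-k = -3.754
A = 1+m^2 = 8.219969
B = 2(m(b-k) - h) = 2(-2.6870*(-3.754) - 4) = 12.173996
C = h^2 + (b-k)^2 - r^2 = 16 + 14.092516 - 25 = 5.092516
disc = B^2-4AC = 148.2062 - 167.4413 = -19.2351
disc < 0

0 intersection points


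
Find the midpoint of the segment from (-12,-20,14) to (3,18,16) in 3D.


Mx = (-12+3)/2 = -4.5000
My = (-20+18)/2 = -1.0000
Mz = (14+16)/2 = 15.0000

M = (-4.5000, -1.0000, 15.0000)


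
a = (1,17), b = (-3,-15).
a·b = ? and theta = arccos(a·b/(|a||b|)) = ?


a·b = 1*(-3) + 17*(-15) = -3 - 255 = -258
|a| = sqrt(1+289) = 17.0294
|b| = sqrt(9+225) = 15.2971
cos(theta) = -258/(sqrt(290)*sqrt(234)) = -258/sqrt(67860) = -0.990405
theta = arccos(-258/sqrt(67860)) = 172.0565 degrees

a·b = -258, theta = 172.0565 deg


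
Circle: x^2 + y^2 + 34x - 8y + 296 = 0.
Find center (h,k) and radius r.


h = -D/2 = -34/2 = -17
k = -E/2 = 8/2 = 4
r^2 = h^2 + k^2 - F = 289 + 16 - 296 = 9
r = 3

Center (-17, 4), radius = 3


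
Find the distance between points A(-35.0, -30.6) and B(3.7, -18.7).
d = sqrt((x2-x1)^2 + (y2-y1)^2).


dx = 3.7 + 35.0 = 38.7
dy = -18.7 + 30.6 = 11.9
d = sqrt(1497.69 + 141.61) = sqrt(1639.3) = 40.4883

40.4883


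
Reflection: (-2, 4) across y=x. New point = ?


Reflection rule for y=x: (y, x)
(-2, 4) -> (4, -2)

(4, -2)


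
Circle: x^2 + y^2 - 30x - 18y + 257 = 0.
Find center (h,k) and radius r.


h = -D/2 = 30/2 = 15
k = -E/2 = 18/2 = 9
r^2 = h^2 + k^2 - F = 225 + 81 - 257 = 49
r = 7

Center (15, 9), radius = 7


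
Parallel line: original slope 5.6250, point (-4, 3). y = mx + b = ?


Parallel lines have equal slopes.
m2 = 5.6250
b2 = 3 - 5.6250*(-4) = 25.5000

y = 5.6250x + 25.5000


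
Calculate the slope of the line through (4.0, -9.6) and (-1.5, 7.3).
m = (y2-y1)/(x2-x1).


dy = 7.3 + 9.6 = 16.9
dx = -1.5 - 4.0 = -5.5
m = 16.9/(-5.5) = -3.0727

m = -3.0727


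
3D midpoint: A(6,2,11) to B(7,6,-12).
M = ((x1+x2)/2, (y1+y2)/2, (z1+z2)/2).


Mx = (6+7)/2 = 6.5000
My = (2+6)/2 = 4.0000
Mz = (11- 12)/2 = -0.5000

M = (6.5000, 4.0000, -0.5000)


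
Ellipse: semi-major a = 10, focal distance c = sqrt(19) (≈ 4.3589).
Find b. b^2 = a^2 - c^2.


b^2 = 10^2 - (sqrt(19))^2 = 100 - 19 = 81
b = sqrt(81) = 9

b = 9


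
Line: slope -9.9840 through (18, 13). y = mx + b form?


y - 13 = -9.9840(x - 18)
y = -9.9840x + 13 + 9.9840*18
y = -9.9840x + 192.7120

y = -9.9840x + 192.7120


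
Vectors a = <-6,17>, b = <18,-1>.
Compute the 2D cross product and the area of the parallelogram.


cross = -6*(-1) - 17*18 = 6 - 306 = -300
Parallelogram area = |-300| = 300

cross = -300, parallelogram area = 300


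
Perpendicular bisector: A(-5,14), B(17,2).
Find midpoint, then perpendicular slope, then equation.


Midpoint = (6, 8)
Slope of AB = dy/dx = -12/22 = -0.5455
Perp slope = -dx/dy = 22/12 = 1.8333
b = My - (perp slope)*Mx = 8 + (22*6)/(-12) = 8 - 11.0000 = -3.0000

y = 1.8333x - 3.0000


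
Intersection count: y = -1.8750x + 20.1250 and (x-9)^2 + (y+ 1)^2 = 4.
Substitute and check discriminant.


Substitute y = -1.8750x + 20.1250: (x-9)^2 + (-1.8750x+20.1250+ 1)^2 = 4
Expand to Ax^2 + Bx + C = 0, where b-k = 21.125
A = 1+m^2 = 4.515625
B = 2(m(b-k) - h) = 2(-1.8750*21.125 - 9) = -97.21875
C = h^2 + (b-k)^2 - r^2 = 81 + 446.265625 - 4 = 523.265625
disc = B^2-4AC = 9451.4854 - 9451.4854 = 0
disc = 0

1 intersection point (tangent)


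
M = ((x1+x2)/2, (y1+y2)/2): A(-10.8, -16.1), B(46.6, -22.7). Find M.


Mx = (-10.8 + 46.6)/2 = 35.8/2 = 17.9000
My = (-16.1 - 22.7)/2 = -38.8/2 = -19.4000

(17.9000, -19.4000)


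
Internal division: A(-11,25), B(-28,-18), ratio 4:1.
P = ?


Px = (4*(-28) + 1*(-11))/5 = -123/5 = -24.6000
Py = (4*(-18) + 1*25)/5 = -47/5 = -9.4000

P = (-24.6000, -9.4000)


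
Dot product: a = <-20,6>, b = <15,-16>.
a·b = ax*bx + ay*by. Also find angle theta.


a·b = -20*15 + 6*(-16) = -300 - 96 = -396
|a| = sqrt(400+36) = 20.8806
|b| = sqrt(225+256) = 21.9317
cos(theta) = -396/(sqrt(436)*sqrt(481)) = -396/sqrt(209716) = -0.864728
theta = arccos(-396/sqrt(209716)) = 149.8516 degrees

a·b = -396, theta = 149.8516 deg


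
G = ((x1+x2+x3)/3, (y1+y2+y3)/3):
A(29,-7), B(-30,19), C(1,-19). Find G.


Gx = (29- 30+1)/3 = 0/3 = 0
Gy = (-7+19- 19)/3 = -7/3 = -2.3333

G = (0, -2.3333)


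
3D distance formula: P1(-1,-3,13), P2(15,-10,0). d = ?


dx=16, dy=-7, dz=-13
d = sqrt(256+49+169) = sqrt(474) = 21.7715

21.7715


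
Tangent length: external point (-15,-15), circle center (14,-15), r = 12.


d = sqrt((-15-14)^2 + (-15+ 15)^2) = sqrt(841+0) = 29.0000
L = sqrt(841.0000 - 144) = sqrt(697.0000) = 26.4008

26.4008


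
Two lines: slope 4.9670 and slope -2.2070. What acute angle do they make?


m1-m2 = 7.174
1+m1*m2 = -9.962169
tan(theta) = |7.174/(-9.962169)| = 0.720124
theta = arctan(|7.174/(-9.962169)|) = 35.7586 degrees (acute angle)

35.7586 degrees


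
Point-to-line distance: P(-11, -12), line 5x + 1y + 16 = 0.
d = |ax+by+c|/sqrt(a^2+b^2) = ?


|5*(-11) + 1*(-12) + 16| = |-51| = 51
sqrt(25 + 1) = sqrt(26) = 5.0990
d = 51/sqrt(26) = 10.0019

10.0019


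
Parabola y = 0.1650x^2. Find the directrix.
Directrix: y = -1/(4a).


a = 0.1650
1/(4a) = 1.5152
directrix: y = -1.5152 = -1.5152

y = -1.5152


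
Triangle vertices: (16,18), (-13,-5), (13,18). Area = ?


16*(-5-18) = -368
-13*(18-18) = 0
13*(18+ 5) = 299
sum = -69
Area = |-69|/2 = 34.5000

34.5000 sq units


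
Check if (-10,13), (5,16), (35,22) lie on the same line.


-10*(16-22) + 5*(22-13) + 35*(13-16)
= 60 + 45 - 105 = 0

Yes, collinear (determinant = 0)


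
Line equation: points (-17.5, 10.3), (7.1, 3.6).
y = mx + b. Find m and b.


m = (-6.7)/(24.6) = -0.2724
b = y1 - m*x1 = 10.3 - (-6.7*(-17.5))/(24.6) = 10.3 - 4.7663 = 5.5337

y = -0.2724x + 5.5337


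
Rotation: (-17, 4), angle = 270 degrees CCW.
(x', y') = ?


cos(270) = 0, sin(270) = -1
x' = -17*0 - 4*(-1) = 4
y' = -17*(-1) + 4*0 = 17

(4, 17)


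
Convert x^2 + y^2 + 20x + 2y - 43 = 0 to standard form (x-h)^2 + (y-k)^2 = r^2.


h = -D/2 = -20/2 = -10
k = -E/2 = -2/2 = -1
r^2 = h^2 + k^2 - F = 100 + 1 + 43 = 144
r = 12

Center (-10, -1), radius = 12


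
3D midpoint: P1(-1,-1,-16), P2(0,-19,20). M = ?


Mx = (-1+0)/2 = -0.5000
My = (-1- 19)/2 = -10.0000
Mz = (-16+20)/2 = 2.0000

M = (-0.5000, -10.0000, 2.0000)


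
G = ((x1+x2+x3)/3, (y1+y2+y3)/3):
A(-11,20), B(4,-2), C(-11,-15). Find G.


Gx = (-11+4- 11)/3 = -18/3 = -6.0000
Gy = (20- 2- 15)/3 = 3/3 = 1.0000

G = (-6.0000, 1.0000)


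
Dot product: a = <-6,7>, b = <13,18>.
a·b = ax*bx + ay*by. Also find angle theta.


a·b = -6*13 + 7*18 = -78 + 126 = 48
|a| = sqrt(36+49) = 9.2195
|b| = sqrt(169+324) = 22.2036
cos(theta) = 48/(sqrt(85)*sqrt(493)) = 48/sqrt(41905) = 0.234481
theta = arccos(48/sqrt(41905)) = 76.4389 degrees

a·b = 48, theta = 76.4389 deg


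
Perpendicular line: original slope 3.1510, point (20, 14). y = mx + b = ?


Perpendicular slope = -1/m1 = -1/3.1510 = -0.3174
b2 = y0 - m2*x0 = 14 + 20/3.1510 = 14 + 6.3472 = 20.3472

y = -0.3174x + 20.3472


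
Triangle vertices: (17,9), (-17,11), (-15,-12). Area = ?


17*(11+ 12) = 391
-17*(-12-9) = 357
-15*(9-11) = 30
sum = 778
Area = |778|/2 = 389.0000

389.0000 sq units


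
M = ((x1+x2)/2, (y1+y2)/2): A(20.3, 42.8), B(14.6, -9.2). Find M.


Mx = (20.3 + 14.6)/2 = 34.9/2 = 17.4500
My = (42.8 - 9.2)/2 = 33.6/2 = 16.8000

(17.4500, 16.8000)


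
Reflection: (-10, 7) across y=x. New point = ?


Reflection rule for y=x: (y, x)
(-10, 7) -> (7, -10)

(7, -10)


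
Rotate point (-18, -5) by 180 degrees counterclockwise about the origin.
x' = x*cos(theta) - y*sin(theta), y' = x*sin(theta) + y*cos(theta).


cos(180) = -1, sin(180) = 0
x' = -18*(-1) + 5*0 = 18
y' = -18*0 - 5*(-1) = 5

(18, 5)


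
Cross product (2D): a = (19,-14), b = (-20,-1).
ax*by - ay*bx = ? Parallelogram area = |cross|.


cross = 19*(-1) + 14*(-20) = -19 - 280 = -299
Parallelogram area = |-299| = 299

cross = -299, parallelogram area = 299


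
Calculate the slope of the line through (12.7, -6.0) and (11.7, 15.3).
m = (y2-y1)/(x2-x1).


dy = 15.3 + 6.0 = 21.3
dx = 11.7 - 12.7 = -1.0
m = 21.3/(-1.0) = -21.3000

m = -21.3000


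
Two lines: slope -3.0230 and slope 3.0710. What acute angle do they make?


m1-m2 = -6.094
1+m1*m2 = -8.283633
tan(theta) = |-6.094/(-8.283633)| = 0.735668
theta = arctan(|-6.094/(-8.283633)|) = 36.3407 degrees (acute angle)

36.3407 degrees


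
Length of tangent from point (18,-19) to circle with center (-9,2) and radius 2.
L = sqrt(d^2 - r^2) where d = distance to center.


d = sqrt((18+ 9)^2 + (-19-2)^2) = sqrt(729+441) = 34.2053
L = sqrt(1170.0000 - 4) = sqrt(1166.0000) = 34.1467

34.1467


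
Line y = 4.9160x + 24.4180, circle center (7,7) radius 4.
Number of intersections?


Substitute y = 4.9160x + 24.4180: (x-7)^2 + (4.9160x+24.4180-7)^2 = 16
Expand to Ax^2 + Bx + C = 0, where b-k = 17.418
A = 1+m^2 = 25.167056
B = 2(m(b-k) - h) = 2(4.9160*17.418 - 7) = 157.253776
C = h^2 + (b-k)^2 - r^2 = 49 + 303.386724 - 16 = 336.386724
disc = B^2-4AC = 24728.7501 - 33863.4541 = -9134.7040
disc < 0

0 intersection points


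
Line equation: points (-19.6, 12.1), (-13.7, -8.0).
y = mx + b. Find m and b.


m = (-20.1)/(5.9) = -3.4068
b = y1 - m*x1 = 12.1 - (-20.1*(-19.6))/(5.9) = 12.1 - 66.7729 = -54.6729

y = -3.4068x - 54.6729


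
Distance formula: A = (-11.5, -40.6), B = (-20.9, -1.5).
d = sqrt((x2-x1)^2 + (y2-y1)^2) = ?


dx = -20.9 + 11.5 = -9.4
dy = -1.5 + 40.6 = 39.1
d = sqrt(88.36 + 1528.81) = sqrt(1617.17) = 40.2141

40.2141


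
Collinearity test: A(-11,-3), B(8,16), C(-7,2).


-11*(16-2) + 8*(2+ 3) - 7*(-3-16)
= -154 + 40 + 133 = 19

No, not collinear (determinant = 19)


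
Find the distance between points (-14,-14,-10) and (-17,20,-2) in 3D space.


dx=-3, dy=34, dz=8
d = sqrt(9+1156+64) = sqrt(1229) = 35.0571

35.0571


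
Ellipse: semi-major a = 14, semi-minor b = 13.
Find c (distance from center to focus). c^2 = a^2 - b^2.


c^2 = 14^2 - 13^2 = 196 - 169 = 27
c = sqrt(27) = 5.1962

c = 5.1962


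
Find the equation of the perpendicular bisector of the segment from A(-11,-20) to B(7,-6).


Midpoint = (-2, -13)
Slope of AB = dy/dx = 14/18 = 0.7778
Perp slope = -dx/dy = -18/14 = -1.2857
b = My - (perp slope)*Mx = -13 + (18*(-2))/14 = -13 - 2.5714 = -15.5714

y = -1.2857x - 15.5714


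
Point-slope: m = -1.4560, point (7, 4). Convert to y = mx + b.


y - 4 = -1.4560(x - 7)
y = -1.4560x + 4 + 1.4560*7
y = -1.4560x + 14.1920

y = -1.4560x + 14.1920


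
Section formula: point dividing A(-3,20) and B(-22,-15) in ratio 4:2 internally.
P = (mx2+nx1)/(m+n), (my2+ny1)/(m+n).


Px = (4*(-22) + 2*(-3))/6 = -94/6 = -15.6667
Py = (4*(-15) + 2*20)/6 = -20/6 = -3.3333

P = (-15.6667, -3.3333)


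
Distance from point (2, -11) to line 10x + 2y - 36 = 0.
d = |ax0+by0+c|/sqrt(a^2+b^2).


|10*2 + 2*(-11) - 36| = |-38| = 38
sqrt(100 + 4) = sqrt(104) = 10.1980
d = 38/sqrt(104) = 3.7262

3.7262


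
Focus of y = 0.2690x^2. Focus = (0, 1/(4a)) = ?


a = 0.2690
4a = 1.0760
focus = (0, 1/1.0760) = (0, 0.9294)

Focus = (0, 0.9294)
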